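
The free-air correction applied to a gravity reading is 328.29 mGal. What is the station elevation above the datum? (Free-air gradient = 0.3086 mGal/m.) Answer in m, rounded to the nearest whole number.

h = 328.29 / 0.3086 = 1063.80 m

1064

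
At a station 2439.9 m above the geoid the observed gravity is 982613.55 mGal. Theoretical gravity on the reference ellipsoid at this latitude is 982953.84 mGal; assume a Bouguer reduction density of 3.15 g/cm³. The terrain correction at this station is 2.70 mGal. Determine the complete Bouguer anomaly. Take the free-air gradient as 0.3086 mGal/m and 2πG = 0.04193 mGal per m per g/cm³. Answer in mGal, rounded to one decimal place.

93.1

Free-air correction = 0.3086 × 2439.9 = 752.95 mGal
Free-air anomaly = 982613.55 − 982953.84 + (752.95) = 412.66 mGal
Bouguer slab correction = 0.04193 × 3.15 × 2439.9 = 322.26 mGal
Simple Bouguer anomaly = 412.66 − (322.26) = 90.40 mGal
Complete Bouguer anomaly = 90.40 + 2.70 = 93.10 mGal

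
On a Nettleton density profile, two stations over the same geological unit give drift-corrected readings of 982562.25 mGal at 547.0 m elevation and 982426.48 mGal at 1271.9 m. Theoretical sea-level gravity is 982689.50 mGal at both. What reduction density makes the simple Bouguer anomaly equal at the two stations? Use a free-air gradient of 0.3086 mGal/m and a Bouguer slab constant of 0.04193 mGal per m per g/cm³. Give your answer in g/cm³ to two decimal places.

2.89

Δg_obs = 982426.48 − 982562.25 = -135.77 mGal over Δh = 1271.9 − 547.0 = 724.9 m
Equal Bouguer anomalies ⇒ Δg_obs + (0.3086 − 0.04193ρ)·Δh = 0
0.3086 − 0.04193ρ = −Δg_obs/Δh = 0.18729
ρ = (0.3086 − 0.18729) / 0.04193 = 2.89 g/cm³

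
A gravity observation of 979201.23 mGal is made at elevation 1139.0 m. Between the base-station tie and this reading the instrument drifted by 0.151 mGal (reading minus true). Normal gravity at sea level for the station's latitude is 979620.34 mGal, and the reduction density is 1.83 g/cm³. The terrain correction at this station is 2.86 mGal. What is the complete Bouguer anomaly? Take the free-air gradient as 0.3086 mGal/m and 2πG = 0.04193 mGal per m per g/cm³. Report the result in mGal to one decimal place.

Drift-corrected reading = 979201.23 − (0.151) = 979201.079 mGal
Free-air correction = 0.3086 × 1139.0 = 351.50 mGal
Free-air anomaly = 979201.079 − 979620.34 + (351.50) = -67.761 mGal
Bouguer slab correction = 0.04193 × 1.83 × 1139.0 = 87.40 mGal
Simple Bouguer anomaly = -67.761 − (87.40) = -155.161 mGal
Complete Bouguer anomaly = -155.161 + 2.86 = -152.301 mGal

-152.3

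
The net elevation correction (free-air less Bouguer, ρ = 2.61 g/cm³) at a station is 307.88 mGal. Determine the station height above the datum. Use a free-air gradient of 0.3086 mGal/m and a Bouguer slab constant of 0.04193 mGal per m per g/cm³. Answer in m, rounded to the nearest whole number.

Combined gradient = 0.3086 − 0.04193 × 2.61 = 0.1991627 mGal/m
h = 307.88 / 0.1991627 = 1545.87 m

1546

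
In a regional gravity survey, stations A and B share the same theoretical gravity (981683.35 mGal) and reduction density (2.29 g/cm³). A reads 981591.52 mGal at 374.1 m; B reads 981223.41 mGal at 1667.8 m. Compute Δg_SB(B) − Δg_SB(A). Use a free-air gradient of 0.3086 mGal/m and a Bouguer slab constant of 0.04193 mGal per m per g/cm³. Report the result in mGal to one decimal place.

-93.1

Δg_SB(A) = 981591.52 − 981683.35 + 0.3086×374.1 − 0.04193×2.29×374.1 = -12.30 mGal
Δg_SB(B) = 981223.41 − 981683.35 + 0.3086×1667.8 − 0.04193×2.29×1667.8 = -105.40 mGal
Difference = -105.40 − (-12.30) = -93.10 mGal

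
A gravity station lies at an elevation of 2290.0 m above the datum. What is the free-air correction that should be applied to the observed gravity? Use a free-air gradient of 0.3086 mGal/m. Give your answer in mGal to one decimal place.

Free-air correction = 0.3086 × 2290.0 = 706.7 mGal

706.7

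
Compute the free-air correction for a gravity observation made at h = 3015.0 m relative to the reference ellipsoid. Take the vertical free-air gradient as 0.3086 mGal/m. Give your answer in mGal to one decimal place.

Free-air correction = 0.3086 × 3015.0 = 930.4 mGal

930.4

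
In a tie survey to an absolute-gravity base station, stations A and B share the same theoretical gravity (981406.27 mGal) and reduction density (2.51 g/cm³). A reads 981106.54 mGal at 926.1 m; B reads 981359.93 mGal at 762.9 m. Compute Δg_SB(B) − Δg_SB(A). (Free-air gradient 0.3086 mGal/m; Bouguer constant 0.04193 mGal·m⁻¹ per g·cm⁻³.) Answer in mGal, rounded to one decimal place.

220.2

Δg_SB(A) = 981106.54 − 981406.27 + 0.3086×926.1 − 0.04193×2.51×926.1 = -111.40 mGal
Δg_SB(B) = 981359.93 − 981406.27 + 0.3086×762.9 − 0.04193×2.51×762.9 = 108.80 mGal
Difference = 108.80 − (-111.40) = 220.20 mGal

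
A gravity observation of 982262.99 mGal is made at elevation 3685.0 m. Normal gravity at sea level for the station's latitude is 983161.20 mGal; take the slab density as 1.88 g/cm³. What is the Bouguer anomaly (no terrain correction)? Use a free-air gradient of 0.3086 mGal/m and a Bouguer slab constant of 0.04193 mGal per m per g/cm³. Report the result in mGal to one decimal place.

-51.5

Free-air correction = 0.3086 × 3685.0 = 1137.19 mGal
Free-air anomaly = 982262.99 − 983161.20 + (1137.19) = 238.98 mGal
Bouguer slab correction = 0.04193 × 1.88 × 3685.0 = 290.48 mGal
Simple Bouguer anomaly = 238.98 − (290.48) = -51.50 mGal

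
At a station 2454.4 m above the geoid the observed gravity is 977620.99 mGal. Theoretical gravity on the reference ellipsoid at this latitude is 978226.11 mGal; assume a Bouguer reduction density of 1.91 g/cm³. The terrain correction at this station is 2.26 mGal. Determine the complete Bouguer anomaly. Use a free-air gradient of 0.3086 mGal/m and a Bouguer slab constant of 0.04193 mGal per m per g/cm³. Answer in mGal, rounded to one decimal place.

-42.0

Free-air correction = 0.3086 × 2454.4 = 757.43 mGal
Free-air anomaly = 977620.99 − 978226.11 + (757.43) = 152.31 mGal
Bouguer slab correction = 0.04193 × 1.91 × 2454.4 = 196.56 mGal
Simple Bouguer anomaly = 152.31 − (196.56) = -44.25 mGal
Complete Bouguer anomaly = -44.25 + 2.26 = -41.99 mGal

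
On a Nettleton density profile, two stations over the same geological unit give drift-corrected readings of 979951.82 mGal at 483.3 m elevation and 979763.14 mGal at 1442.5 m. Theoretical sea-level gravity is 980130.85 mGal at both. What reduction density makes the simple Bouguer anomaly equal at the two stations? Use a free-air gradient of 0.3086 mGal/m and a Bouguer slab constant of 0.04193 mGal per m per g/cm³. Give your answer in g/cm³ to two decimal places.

2.67

Δg_obs = 979763.14 − 979951.82 = -188.68 mGal over Δh = 1442.5 − 483.3 = 959.2 m
Equal Bouguer anomalies ⇒ Δg_obs + (0.3086 − 0.04193ρ)·Δh = 0
0.3086 − 0.04193ρ = −Δg_obs/Δh = 0.19671
ρ = (0.3086 − 0.19671) / 0.04193 = 2.67 g/cm³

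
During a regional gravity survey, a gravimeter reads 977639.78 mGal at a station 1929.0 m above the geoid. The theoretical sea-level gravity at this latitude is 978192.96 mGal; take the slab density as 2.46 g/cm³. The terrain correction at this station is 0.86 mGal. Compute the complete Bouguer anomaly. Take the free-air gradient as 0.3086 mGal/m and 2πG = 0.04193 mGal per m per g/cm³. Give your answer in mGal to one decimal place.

-156.0

Free-air correction = 0.3086 × 1929.0 = 595.29 mGal
Free-air anomaly = 977639.78 − 978192.96 + (595.29) = 42.11 mGal
Bouguer slab correction = 0.04193 × 2.46 × 1929.0 = 198.97 mGal
Simple Bouguer anomaly = 42.11 − (198.97) = -156.86 mGal
Complete Bouguer anomaly = -156.86 + 0.86 = -156.00 mGal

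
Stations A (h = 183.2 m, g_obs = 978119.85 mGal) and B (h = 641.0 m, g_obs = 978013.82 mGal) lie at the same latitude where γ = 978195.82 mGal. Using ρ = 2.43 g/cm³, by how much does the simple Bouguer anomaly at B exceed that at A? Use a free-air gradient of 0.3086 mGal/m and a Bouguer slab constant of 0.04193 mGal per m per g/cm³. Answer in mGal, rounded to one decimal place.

Δg_SB(A) = 978119.85 − 978195.82 + 0.3086×183.2 − 0.04193×2.43×183.2 = -38.10 mGal
Δg_SB(B) = 978013.82 − 978195.82 + 0.3086×641.0 − 0.04193×2.43×641.0 = -49.50 mGal
Difference = -49.50 − (-38.10) = -11.40 mGal

-11.4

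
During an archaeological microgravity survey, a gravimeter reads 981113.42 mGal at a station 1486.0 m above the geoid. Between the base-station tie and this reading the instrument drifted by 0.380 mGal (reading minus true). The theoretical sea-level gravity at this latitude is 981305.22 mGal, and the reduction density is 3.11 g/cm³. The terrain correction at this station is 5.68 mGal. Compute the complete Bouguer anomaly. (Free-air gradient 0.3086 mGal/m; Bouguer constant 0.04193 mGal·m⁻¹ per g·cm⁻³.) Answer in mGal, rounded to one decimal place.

Drift-corrected reading = 981113.42 − (0.380) = 981113.040 mGal
Free-air correction = 0.3086 × 1486.0 = 458.58 mGal
Free-air anomaly = 981113.040 − 981305.22 + (458.58) = 266.400 mGal
Bouguer slab correction = 0.04193 × 3.11 × 1486.0 = 193.78 mGal
Simple Bouguer anomaly = 266.400 − (193.78) = 72.620 mGal
Complete Bouguer anomaly = 72.620 + 5.68 = 78.300 mGal

78.3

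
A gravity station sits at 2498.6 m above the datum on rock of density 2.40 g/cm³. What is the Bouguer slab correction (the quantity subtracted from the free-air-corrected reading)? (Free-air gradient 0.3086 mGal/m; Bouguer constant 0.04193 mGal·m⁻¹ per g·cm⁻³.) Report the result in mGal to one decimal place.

251.4

Bouguer slab correction = 0.04193 × 2.40 × 2498.6 = 251.4 mGal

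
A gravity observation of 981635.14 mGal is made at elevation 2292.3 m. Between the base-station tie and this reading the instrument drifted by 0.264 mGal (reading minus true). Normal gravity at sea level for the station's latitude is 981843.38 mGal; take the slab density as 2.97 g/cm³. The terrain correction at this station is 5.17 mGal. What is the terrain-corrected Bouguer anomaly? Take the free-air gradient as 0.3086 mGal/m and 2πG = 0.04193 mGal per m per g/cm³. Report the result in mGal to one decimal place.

Drift-corrected reading = 981635.14 − (0.264) = 981634.876 mGal
Free-air correction = 0.3086 × 2292.3 = 707.40 mGal
Free-air anomaly = 981634.876 − 981843.38 + (707.40) = 498.896 mGal
Bouguer slab correction = 0.04193 × 2.97 × 2292.3 = 285.46 mGal
Simple Bouguer anomaly = 498.896 − (285.46) = 213.436 mGal
Complete Bouguer anomaly = 213.436 + 5.17 = 218.606 mGal

218.6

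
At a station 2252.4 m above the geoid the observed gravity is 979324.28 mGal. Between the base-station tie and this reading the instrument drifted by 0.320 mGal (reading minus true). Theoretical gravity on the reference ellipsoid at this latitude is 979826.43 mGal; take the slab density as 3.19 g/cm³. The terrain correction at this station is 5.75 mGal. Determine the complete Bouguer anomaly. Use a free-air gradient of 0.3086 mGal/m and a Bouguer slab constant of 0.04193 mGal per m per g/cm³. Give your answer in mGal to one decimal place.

-102.9

Drift-corrected reading = 979324.28 − (0.320) = 979323.960 mGal
Free-air correction = 0.3086 × 2252.4 = 695.09 mGal
Free-air anomaly = 979323.960 − 979826.43 + (695.09) = 192.620 mGal
Bouguer slab correction = 0.04193 × 3.19 × 2252.4 = 301.27 mGal
Simple Bouguer anomaly = 192.620 − (301.27) = -108.650 mGal
Complete Bouguer anomaly = -108.650 + 5.75 = -102.900 mGal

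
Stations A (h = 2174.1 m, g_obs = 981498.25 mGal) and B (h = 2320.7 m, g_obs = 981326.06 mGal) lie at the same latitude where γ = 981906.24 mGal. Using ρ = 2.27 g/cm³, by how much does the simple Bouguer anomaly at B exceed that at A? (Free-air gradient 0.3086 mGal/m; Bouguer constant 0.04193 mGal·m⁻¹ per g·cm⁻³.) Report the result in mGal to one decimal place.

-140.9

Δg_SB(A) = 981498.25 − 981906.24 + 0.3086×2174.1 − 0.04193×2.27×2174.1 = 56.00 mGal
Δg_SB(B) = 981326.06 − 981906.24 + 0.3086×2320.7 − 0.04193×2.27×2320.7 = -84.90 mGal
Difference = -84.90 − (56.00) = -140.90 mGal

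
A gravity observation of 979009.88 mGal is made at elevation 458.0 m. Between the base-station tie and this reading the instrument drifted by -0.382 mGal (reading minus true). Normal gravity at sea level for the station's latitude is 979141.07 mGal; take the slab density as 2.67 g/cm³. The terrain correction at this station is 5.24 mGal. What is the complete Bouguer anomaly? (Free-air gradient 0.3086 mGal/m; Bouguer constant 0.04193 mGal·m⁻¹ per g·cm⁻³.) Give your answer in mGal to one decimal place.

Drift-corrected reading = 979009.88 − (-0.382) = 979010.262 mGal
Free-air correction = 0.3086 × 458.0 = 141.34 mGal
Free-air anomaly = 979010.262 − 979141.07 + (141.34) = 10.532 mGal
Bouguer slab correction = 0.04193 × 2.67 × 458.0 = 51.27 mGal
Simple Bouguer anomaly = 10.532 − (51.27) = -40.738 mGal
Complete Bouguer anomaly = -40.738 + 5.24 = -35.498 mGal

-35.5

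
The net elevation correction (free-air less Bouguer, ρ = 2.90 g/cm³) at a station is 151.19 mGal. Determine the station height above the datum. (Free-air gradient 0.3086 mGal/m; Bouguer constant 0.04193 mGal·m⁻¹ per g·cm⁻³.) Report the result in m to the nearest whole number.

Combined gradient = 0.3086 − 0.04193 × 2.90 = 0.1870030 mGal/m
h = 151.19 / 0.1870030 = 808.49 m

808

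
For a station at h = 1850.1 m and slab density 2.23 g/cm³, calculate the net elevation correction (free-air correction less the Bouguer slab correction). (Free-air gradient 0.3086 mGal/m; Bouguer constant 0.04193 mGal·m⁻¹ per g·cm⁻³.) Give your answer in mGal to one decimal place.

397.9

Combined gradient = 0.3086 − 0.04193 × 2.23 = 0.2150961 mGal/m
Combined elevation correction = 0.2150961 × 1850.1 = 397.9 mGal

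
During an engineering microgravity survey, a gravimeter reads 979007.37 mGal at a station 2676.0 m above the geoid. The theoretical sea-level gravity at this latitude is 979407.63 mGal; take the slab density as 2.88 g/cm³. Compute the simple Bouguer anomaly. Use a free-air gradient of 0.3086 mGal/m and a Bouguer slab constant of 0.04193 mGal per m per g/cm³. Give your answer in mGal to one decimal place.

102.4

Free-air correction = 0.3086 × 2676.0 = 825.81 mGal
Free-air anomaly = 979007.37 − 979407.63 + (825.81) = 425.55 mGal
Bouguer slab correction = 0.04193 × 2.88 × 2676.0 = 323.15 mGal
Simple Bouguer anomaly = 425.55 − (323.15) = 102.40 mGal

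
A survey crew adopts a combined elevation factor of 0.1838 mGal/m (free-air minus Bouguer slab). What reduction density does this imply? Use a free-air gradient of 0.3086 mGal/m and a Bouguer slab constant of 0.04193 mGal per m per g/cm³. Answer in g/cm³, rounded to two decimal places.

2.98

0.1838 = 0.3086 − 0.04193 × ρ
ρ = (0.3086 − 0.1838) / 0.04193 = 2.98 g/cm³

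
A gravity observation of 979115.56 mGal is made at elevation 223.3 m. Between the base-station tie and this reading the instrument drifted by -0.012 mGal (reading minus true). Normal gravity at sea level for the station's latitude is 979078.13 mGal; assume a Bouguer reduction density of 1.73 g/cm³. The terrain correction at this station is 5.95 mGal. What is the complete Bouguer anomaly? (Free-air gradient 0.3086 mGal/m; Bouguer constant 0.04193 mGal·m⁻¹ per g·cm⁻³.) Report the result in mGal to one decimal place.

96.1

Drift-corrected reading = 979115.56 − (-0.012) = 979115.572 mGal
Free-air correction = 0.3086 × 223.3 = 68.91 mGal
Free-air anomaly = 979115.572 − 979078.13 + (68.91) = 106.352 mGal
Bouguer slab correction = 0.04193 × 1.73 × 223.3 = 16.20 mGal
Simple Bouguer anomaly = 106.352 − (16.20) = 90.152 mGal
Complete Bouguer anomaly = 90.152 + 5.95 = 96.102 mGal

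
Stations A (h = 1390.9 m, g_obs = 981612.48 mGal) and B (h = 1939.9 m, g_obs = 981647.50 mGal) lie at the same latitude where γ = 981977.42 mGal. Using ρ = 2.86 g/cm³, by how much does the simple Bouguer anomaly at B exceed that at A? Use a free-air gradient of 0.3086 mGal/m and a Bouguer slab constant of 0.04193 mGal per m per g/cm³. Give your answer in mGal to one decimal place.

138.6

Δg_SB(A) = 981612.48 − 981977.42 + 0.3086×1390.9 − 0.04193×2.86×1390.9 = -102.50 mGal
Δg_SB(B) = 981647.50 − 981977.42 + 0.3086×1939.9 − 0.04193×2.86×1939.9 = 36.10 mGal
Difference = 36.10 − (-102.50) = 138.60 mGal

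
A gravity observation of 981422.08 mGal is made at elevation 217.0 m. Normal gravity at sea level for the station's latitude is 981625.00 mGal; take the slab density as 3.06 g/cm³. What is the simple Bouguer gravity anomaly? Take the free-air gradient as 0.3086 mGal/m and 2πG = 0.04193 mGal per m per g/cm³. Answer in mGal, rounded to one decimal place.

Free-air correction = 0.3086 × 217.0 = 66.97 mGal
Free-air anomaly = 981422.08 − 981625.00 + (66.97) = -135.95 mGal
Bouguer slab correction = 0.04193 × 3.06 × 217.0 = 27.84 mGal
Simple Bouguer anomaly = -135.95 − (27.84) = -163.79 mGal

-163.8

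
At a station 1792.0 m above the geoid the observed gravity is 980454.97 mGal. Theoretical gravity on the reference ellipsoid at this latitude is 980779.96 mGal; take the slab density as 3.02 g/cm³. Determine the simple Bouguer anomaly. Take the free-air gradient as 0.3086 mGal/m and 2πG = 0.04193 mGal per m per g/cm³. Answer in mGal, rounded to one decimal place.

1.1

Free-air correction = 0.3086 × 1792.0 = 553.01 mGal
Free-air anomaly = 980454.97 − 980779.96 + (553.01) = 228.02 mGal
Bouguer slab correction = 0.04193 × 3.02 × 1792.0 = 226.92 mGal
Simple Bouguer anomaly = 228.02 − (226.92) = 1.10 mGal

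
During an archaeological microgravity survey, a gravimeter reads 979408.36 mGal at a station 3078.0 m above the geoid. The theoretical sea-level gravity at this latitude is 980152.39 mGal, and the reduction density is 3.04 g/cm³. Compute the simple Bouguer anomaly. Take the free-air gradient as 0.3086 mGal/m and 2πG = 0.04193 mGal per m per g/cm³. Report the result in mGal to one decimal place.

Free-air correction = 0.3086 × 3078.0 = 949.87 mGal
Free-air anomaly = 979408.36 − 980152.39 + (949.87) = 205.84 mGal
Bouguer slab correction = 0.04193 × 3.04 × 3078.0 = 392.34 mGal
Simple Bouguer anomaly = 205.84 − (392.34) = -186.50 mGal

-186.5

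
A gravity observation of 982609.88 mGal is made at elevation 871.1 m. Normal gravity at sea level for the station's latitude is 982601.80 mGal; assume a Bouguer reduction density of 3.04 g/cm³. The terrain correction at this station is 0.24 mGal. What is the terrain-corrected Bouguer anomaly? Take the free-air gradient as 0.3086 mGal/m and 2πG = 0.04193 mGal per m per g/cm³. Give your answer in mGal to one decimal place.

166.1

Free-air correction = 0.3086 × 871.1 = 268.82 mGal
Free-air anomaly = 982609.88 − 982601.80 + (268.82) = 276.90 mGal
Bouguer slab correction = 0.04193 × 3.04 × 871.1 = 111.04 mGal
Simple Bouguer anomaly = 276.90 − (111.04) = 165.86 mGal
Complete Bouguer anomaly = 165.86 + 0.24 = 166.10 mGal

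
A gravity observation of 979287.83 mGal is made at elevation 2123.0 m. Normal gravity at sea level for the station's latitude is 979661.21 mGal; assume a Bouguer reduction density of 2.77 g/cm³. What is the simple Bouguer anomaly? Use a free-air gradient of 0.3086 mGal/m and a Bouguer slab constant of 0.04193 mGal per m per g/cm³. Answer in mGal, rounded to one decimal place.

Free-air correction = 0.3086 × 2123.0 = 655.16 mGal
Free-air anomaly = 979287.83 − 979661.21 + (655.16) = 281.78 mGal
Bouguer slab correction = 0.04193 × 2.77 × 2123.0 = 246.58 mGal
Simple Bouguer anomaly = 281.78 − (246.58) = 35.20 mGal

35.2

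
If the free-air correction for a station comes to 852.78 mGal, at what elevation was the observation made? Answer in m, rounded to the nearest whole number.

2763

h = 852.78 / 0.3086 = 2763.38 m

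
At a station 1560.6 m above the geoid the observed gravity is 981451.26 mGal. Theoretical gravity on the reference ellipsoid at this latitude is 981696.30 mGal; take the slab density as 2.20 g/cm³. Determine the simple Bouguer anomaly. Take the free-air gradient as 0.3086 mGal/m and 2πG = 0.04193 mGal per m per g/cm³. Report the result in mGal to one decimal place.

92.6

Free-air correction = 0.3086 × 1560.6 = 481.60 mGal
Free-air anomaly = 981451.26 − 981696.30 + (481.60) = 236.56 mGal
Bouguer slab correction = 0.04193 × 2.20 × 1560.6 = 143.96 mGal
Simple Bouguer anomaly = 236.56 − (143.96) = 92.60 mGal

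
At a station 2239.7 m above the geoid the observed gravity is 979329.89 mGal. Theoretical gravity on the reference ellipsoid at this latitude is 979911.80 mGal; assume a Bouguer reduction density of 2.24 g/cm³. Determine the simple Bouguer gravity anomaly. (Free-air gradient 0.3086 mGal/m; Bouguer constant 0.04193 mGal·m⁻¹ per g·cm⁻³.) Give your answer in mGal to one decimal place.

Free-air correction = 0.3086 × 2239.7 = 691.17 mGal
Free-air anomaly = 979329.89 − 979911.80 + (691.17) = 109.26 mGal
Bouguer slab correction = 0.04193 × 2.24 × 2239.7 = 210.36 mGal
Simple Bouguer anomaly = 109.26 − (210.36) = -101.10 mGal

-101.1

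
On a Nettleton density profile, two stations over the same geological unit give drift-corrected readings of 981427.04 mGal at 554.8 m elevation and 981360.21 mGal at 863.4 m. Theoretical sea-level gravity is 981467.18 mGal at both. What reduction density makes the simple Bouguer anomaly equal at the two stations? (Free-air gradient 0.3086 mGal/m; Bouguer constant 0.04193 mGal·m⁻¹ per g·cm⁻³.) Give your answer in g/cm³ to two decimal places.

2.20

Δg_obs = 981360.21 − 981427.04 = -66.83 mGal over Δh = 863.4 − 554.8 = 308.6 m
Equal Bouguer anomalies ⇒ Δg_obs + (0.3086 − 0.04193ρ)·Δh = 0
0.3086 − 0.04193ρ = −Δg_obs/Δh = 0.21656
ρ = (0.3086 − 0.21656) / 0.04193 = 2.20 g/cm³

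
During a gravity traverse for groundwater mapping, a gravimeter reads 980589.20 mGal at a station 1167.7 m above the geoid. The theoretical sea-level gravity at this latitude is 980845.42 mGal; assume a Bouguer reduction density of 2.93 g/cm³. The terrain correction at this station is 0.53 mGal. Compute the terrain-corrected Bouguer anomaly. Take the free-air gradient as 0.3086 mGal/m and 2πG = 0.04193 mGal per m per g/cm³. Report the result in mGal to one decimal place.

Free-air correction = 0.3086 × 1167.7 = 360.35 mGal
Free-air anomaly = 980589.20 − 980845.42 + (360.35) = 104.13 mGal
Bouguer slab correction = 0.04193 × 2.93 × 1167.7 = 143.46 mGal
Simple Bouguer anomaly = 104.13 − (143.46) = -39.33 mGal
Complete Bouguer anomaly = -39.33 + 0.53 = -38.80 mGal

-38.8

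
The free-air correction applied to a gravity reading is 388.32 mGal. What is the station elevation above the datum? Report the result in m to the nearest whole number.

1258

h = 388.32 / 0.3086 = 1258.33 m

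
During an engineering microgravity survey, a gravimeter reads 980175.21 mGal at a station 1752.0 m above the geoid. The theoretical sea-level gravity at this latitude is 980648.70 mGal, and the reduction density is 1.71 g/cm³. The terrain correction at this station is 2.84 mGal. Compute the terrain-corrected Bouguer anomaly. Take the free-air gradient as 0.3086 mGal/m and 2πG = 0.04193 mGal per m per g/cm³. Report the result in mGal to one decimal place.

-55.6

Free-air correction = 0.3086 × 1752.0 = 540.67 mGal
Free-air anomaly = 980175.21 − 980648.70 + (540.67) = 67.18 mGal
Bouguer slab correction = 0.04193 × 1.71 × 1752.0 = 125.62 mGal
Simple Bouguer anomaly = 67.18 − (125.62) = -58.44 mGal
Complete Bouguer anomaly = -58.44 + 2.84 = -55.60 mGal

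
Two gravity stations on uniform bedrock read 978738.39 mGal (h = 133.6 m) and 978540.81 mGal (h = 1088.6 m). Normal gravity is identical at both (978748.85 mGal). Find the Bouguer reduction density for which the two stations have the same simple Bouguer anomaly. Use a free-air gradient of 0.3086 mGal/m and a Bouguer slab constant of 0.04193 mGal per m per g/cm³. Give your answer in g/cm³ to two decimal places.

Δg_obs = 978540.81 − 978738.39 = -197.58 mGal over Δh = 1088.6 − 133.6 = 955.0 m
Equal Bouguer anomalies ⇒ Δg_obs + (0.3086 − 0.04193ρ)·Δh = 0
0.3086 − 0.04193ρ = −Δg_obs/Δh = 0.20689
ρ = (0.3086 − 0.20689) / 0.04193 = 2.43 g/cm³

2.43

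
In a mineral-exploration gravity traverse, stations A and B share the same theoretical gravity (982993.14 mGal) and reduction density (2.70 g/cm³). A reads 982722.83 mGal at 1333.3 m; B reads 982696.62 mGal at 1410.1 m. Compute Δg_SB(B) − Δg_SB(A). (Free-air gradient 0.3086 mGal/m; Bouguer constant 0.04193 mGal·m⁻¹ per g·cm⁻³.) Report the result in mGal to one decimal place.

Δg_SB(A) = 982722.83 − 982993.14 + 0.3086×1333.3 − 0.04193×2.70×1333.3 = -9.80 mGal
Δg_SB(B) = 982696.62 − 982993.14 + 0.3086×1410.1 − 0.04193×2.70×1410.1 = -21.00 mGal
Difference = -21.00 − (-9.80) = -11.20 mGal

-11.2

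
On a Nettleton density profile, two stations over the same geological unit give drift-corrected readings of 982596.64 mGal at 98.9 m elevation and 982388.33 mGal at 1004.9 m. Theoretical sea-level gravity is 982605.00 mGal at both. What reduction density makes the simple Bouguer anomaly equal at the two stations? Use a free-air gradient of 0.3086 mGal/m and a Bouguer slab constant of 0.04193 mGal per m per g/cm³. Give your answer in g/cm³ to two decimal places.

1.88

Δg_obs = 982388.33 − 982596.64 = -208.31 mGal over Δh = 1004.9 − 98.9 = 906.0 m
Equal Bouguer anomalies ⇒ Δg_obs + (0.3086 − 0.04193ρ)·Δh = 0
0.3086 − 0.04193ρ = −Δg_obs/Δh = 0.22992
ρ = (0.3086 − 0.22992) / 0.04193 = 1.88 g/cm³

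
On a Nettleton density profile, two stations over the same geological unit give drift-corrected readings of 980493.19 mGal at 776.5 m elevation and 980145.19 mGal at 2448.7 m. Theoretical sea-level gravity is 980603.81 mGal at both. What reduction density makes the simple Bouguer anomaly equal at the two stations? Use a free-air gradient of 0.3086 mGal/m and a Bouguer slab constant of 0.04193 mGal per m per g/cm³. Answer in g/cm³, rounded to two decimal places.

Δg_obs = 980145.19 − 980493.19 = -348.00 mGal over Δh = 2448.7 − 776.5 = 1672.2 m
Equal Bouguer anomalies ⇒ Δg_obs + (0.3086 − 0.04193ρ)·Δh = 0
0.3086 − 0.04193ρ = −Δg_obs/Δh = 0.20811
ρ = (0.3086 − 0.20811) / 0.04193 = 2.40 g/cm³

2.40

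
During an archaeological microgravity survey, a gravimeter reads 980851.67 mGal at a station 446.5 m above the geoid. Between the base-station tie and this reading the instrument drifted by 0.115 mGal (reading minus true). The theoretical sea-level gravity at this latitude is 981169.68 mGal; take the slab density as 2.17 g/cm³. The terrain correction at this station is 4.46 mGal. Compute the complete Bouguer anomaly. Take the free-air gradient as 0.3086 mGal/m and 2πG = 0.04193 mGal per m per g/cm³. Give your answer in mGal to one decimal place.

-216.5

Drift-corrected reading = 980851.67 − (0.115) = 980851.555 mGal
Free-air correction = 0.3086 × 446.5 = 137.79 mGal
Free-air anomaly = 980851.555 − 981169.68 + (137.79) = -180.335 mGal
Bouguer slab correction = 0.04193 × 2.17 × 446.5 = 40.63 mGal
Simple Bouguer anomaly = -180.335 − (40.63) = -220.965 mGal
Complete Bouguer anomaly = -220.965 + 4.46 = -216.505 mGal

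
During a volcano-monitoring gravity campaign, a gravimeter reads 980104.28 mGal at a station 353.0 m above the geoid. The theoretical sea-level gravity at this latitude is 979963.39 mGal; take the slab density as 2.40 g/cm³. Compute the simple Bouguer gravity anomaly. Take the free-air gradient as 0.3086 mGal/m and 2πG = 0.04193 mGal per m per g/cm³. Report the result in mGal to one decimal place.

214.3

Free-air correction = 0.3086 × 353.0 = 108.94 mGal
Free-air anomaly = 980104.28 − 979963.39 + (108.94) = 249.83 mGal
Bouguer slab correction = 0.04193 × 2.40 × 353.0 = 35.52 mGal
Simple Bouguer anomaly = 249.83 − (35.52) = 214.31 mGal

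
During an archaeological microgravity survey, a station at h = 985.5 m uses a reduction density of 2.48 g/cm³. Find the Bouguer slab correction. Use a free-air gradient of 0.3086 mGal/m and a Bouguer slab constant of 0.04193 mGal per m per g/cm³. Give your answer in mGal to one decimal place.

102.5

Bouguer slab correction = 0.04193 × 2.48 × 985.5 = 102.5 mGal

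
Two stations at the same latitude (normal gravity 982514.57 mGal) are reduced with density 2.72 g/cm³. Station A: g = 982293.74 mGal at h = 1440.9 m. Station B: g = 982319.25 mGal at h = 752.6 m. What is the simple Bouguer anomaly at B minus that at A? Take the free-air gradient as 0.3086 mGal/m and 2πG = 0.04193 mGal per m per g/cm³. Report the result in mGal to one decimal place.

-108.4

Δg_SB(A) = 982293.74 − 982514.57 + 0.3086×1440.9 − 0.04193×2.72×1440.9 = 59.50 mGal
Δg_SB(B) = 982319.25 − 982514.57 + 0.3086×752.6 − 0.04193×2.72×752.6 = -48.90 mGal
Difference = -48.90 − (59.50) = -108.40 mGal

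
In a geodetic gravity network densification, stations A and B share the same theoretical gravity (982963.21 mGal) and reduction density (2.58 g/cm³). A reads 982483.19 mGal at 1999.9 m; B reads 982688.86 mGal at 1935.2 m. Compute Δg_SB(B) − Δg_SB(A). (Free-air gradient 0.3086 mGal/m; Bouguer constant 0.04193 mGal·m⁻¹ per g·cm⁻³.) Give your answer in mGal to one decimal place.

192.7

Δg_SB(A) = 982483.19 − 982963.21 + 0.3086×1999.9 − 0.04193×2.58×1999.9 = -79.20 mGal
Δg_SB(B) = 982688.86 − 982963.21 + 0.3086×1935.2 − 0.04193×2.58×1935.2 = 113.50 mGal
Difference = 113.50 − (-79.20) = 192.70 mGal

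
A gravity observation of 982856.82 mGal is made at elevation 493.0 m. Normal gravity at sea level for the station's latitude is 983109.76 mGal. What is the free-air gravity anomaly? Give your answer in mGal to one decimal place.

-100.8

Free-air correction = 0.3086 × 493.0 = 152.14 mGal
Free-air anomaly = 982856.82 − 983109.76 + (152.14) = -100.80 mGal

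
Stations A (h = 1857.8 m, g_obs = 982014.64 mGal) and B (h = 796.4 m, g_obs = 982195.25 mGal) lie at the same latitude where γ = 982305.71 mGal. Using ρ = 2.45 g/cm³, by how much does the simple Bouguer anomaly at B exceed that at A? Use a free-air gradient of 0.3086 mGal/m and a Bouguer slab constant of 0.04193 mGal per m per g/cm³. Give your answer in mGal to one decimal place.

Δg_SB(A) = 982014.64 − 982305.71 + 0.3086×1857.8 − 0.04193×2.45×1857.8 = 91.40 mGal
Δg_SB(B) = 982195.25 − 982305.71 + 0.3086×796.4 − 0.04193×2.45×796.4 = 53.50 mGal
Difference = 53.50 − (91.40) = -37.90 mGal

-37.9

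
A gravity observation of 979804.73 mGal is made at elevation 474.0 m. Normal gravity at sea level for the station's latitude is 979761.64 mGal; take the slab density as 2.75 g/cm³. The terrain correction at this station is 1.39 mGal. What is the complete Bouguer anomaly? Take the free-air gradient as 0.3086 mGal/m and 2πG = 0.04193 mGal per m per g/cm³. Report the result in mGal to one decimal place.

136.1

Free-air correction = 0.3086 × 474.0 = 146.28 mGal
Free-air anomaly = 979804.73 − 979761.64 + (146.28) = 189.37 mGal
Bouguer slab correction = 0.04193 × 2.75 × 474.0 = 54.66 mGal
Simple Bouguer anomaly = 189.37 − (54.66) = 134.71 mGal
Complete Bouguer anomaly = 134.71 + 1.39 = 136.10 mGal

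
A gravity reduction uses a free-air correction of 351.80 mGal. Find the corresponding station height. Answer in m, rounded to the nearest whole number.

1140

h = 351.80 / 0.3086 = 1139.99 m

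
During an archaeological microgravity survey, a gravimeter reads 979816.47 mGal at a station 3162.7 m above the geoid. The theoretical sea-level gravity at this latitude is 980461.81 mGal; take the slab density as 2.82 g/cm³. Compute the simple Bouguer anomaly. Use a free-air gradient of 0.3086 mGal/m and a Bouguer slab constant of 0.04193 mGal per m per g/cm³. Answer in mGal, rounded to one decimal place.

-43.3

Free-air correction = 0.3086 × 3162.7 = 976.01 mGal
Free-air anomaly = 979816.47 − 980461.81 + (976.01) = 330.67 mGal
Bouguer slab correction = 0.04193 × 2.82 × 3162.7 = 373.97 mGal
Simple Bouguer anomaly = 330.67 − (373.97) = -43.30 mGal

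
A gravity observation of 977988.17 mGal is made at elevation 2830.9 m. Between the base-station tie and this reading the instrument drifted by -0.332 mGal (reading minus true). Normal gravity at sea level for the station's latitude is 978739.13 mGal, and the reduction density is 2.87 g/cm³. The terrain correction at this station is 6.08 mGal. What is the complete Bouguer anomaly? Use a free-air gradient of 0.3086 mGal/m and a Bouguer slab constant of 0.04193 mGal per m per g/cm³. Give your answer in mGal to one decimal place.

Drift-corrected reading = 977988.17 − (-0.332) = 977988.502 mGal
Free-air correction = 0.3086 × 2830.9 = 873.62 mGal
Free-air anomaly = 977988.502 − 978739.13 + (873.62) = 122.992 mGal
Bouguer slab correction = 0.04193 × 2.87 × 2830.9 = 340.67 mGal
Simple Bouguer anomaly = 122.992 − (340.67) = -217.678 mGal
Complete Bouguer anomaly = -217.678 + 6.08 = -211.598 mGal

-211.6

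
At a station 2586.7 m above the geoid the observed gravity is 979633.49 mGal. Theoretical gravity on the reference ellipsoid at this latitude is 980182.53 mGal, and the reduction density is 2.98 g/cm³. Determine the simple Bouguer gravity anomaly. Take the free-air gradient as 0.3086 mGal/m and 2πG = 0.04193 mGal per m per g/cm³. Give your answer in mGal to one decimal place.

-74.0

Free-air correction = 0.3086 × 2586.7 = 798.26 mGal
Free-air anomaly = 979633.49 − 980182.53 + (798.26) = 249.22 mGal
Bouguer slab correction = 0.04193 × 2.98 × 2586.7 = 323.21 mGal
Simple Bouguer anomaly = 249.22 − (323.21) = -73.99 mGal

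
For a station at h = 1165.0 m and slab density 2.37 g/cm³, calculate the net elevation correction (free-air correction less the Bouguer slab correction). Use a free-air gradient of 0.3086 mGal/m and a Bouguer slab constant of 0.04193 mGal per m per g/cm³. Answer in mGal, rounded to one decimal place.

Combined gradient = 0.3086 − 0.04193 × 2.37 = 0.2092259 mGal/m
Combined elevation correction = 0.2092259 × 1165.0 = 243.7 mGal

243.7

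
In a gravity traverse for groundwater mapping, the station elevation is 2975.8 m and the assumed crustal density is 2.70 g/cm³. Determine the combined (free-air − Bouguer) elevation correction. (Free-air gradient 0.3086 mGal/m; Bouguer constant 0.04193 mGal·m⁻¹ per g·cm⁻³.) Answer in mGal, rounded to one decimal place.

581.4

Combined gradient = 0.3086 − 0.04193 × 2.70 = 0.1953890 mGal/m
Combined elevation correction = 0.1953890 × 2975.8 = 581.4 mGal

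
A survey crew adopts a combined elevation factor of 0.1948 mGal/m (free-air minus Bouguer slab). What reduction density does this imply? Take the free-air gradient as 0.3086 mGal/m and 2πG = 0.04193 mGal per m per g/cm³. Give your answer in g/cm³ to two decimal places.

2.71

0.1948 = 0.3086 − 0.04193 × ρ
ρ = (0.3086 − 0.1948) / 0.04193 = 2.71 g/cm³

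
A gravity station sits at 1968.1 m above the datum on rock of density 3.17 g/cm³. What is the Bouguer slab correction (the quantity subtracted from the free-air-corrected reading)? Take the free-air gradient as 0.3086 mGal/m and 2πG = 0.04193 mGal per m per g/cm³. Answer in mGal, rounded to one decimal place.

261.6

Bouguer slab correction = 0.04193 × 3.17 × 1968.1 = 261.6 mGal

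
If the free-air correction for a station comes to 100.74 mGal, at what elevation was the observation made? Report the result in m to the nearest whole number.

h = 100.74 / 0.3086 = 326.44 m

326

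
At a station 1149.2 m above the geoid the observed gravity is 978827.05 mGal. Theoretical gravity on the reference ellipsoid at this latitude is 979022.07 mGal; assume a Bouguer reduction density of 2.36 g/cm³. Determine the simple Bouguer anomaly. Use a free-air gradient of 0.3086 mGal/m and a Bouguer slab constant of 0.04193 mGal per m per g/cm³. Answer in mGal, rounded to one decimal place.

Free-air correction = 0.3086 × 1149.2 = 354.64 mGal
Free-air anomaly = 978827.05 − 979022.07 + (354.64) = 159.62 mGal
Bouguer slab correction = 0.04193 × 2.36 × 1149.2 = 113.72 mGal
Simple Bouguer anomaly = 159.62 − (113.72) = 45.90 mGal

45.9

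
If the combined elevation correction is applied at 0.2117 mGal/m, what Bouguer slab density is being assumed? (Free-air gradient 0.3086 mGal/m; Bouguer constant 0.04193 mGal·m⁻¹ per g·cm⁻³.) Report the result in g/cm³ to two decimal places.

2.31

0.2117 = 0.3086 − 0.04193 × ρ
ρ = (0.3086 − 0.2117) / 0.04193 = 2.31 g/cm³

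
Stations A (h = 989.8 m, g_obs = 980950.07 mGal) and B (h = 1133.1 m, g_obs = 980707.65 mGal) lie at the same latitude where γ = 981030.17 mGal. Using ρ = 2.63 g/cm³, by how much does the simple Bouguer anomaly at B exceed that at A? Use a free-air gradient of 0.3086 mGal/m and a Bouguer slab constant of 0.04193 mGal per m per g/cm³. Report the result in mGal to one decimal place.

Δg_SB(A) = 980950.07 − 981030.17 + 0.3086×989.8 − 0.04193×2.63×989.8 = 116.20 mGal
Δg_SB(B) = 980707.65 − 981030.17 + 0.3086×1133.1 − 0.04193×2.63×1133.1 = -97.80 mGal
Difference = -97.80 − (116.20) = -214.00 mGal

-214.0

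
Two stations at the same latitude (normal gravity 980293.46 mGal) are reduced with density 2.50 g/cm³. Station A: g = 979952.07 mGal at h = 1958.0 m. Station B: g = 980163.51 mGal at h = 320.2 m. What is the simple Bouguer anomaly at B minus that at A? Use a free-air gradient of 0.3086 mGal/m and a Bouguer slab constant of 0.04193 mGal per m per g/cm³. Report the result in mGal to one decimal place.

-122.3

Δg_SB(A) = 979952.07 − 980293.46 + 0.3086×1958.0 − 0.04193×2.50×1958.0 = 57.60 mGal
Δg_SB(B) = 980163.51 − 980293.46 + 0.3086×320.2 − 0.04193×2.50×320.2 = -64.70 mGal
Difference = -64.70 − (57.60) = -122.30 mGal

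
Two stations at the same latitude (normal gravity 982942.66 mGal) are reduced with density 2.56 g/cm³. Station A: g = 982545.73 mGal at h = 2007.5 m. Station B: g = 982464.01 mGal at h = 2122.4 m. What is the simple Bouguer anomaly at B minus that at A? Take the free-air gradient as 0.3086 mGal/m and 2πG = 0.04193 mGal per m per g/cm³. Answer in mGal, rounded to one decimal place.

-58.6

Δg_SB(A) = 982545.73 − 982942.66 + 0.3086×2007.5 − 0.04193×2.56×2007.5 = 7.10 mGal
Δg_SB(B) = 982464.01 − 982942.66 + 0.3086×2122.4 − 0.04193×2.56×2122.4 = -51.50 mGal
Difference = -51.50 − (7.10) = -58.60 mGal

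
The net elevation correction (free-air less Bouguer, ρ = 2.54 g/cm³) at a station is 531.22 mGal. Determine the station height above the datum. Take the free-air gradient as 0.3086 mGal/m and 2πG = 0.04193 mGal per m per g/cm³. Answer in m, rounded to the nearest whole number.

2629

Combined gradient = 0.3086 − 0.04193 × 2.54 = 0.2020978 mGal/m
h = 531.22 / 0.2020978 = 2628.53 m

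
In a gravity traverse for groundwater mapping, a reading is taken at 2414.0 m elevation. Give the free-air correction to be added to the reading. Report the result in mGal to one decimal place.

745.0

Free-air correction = 0.3086 × 2414.0 = 745.0 mGal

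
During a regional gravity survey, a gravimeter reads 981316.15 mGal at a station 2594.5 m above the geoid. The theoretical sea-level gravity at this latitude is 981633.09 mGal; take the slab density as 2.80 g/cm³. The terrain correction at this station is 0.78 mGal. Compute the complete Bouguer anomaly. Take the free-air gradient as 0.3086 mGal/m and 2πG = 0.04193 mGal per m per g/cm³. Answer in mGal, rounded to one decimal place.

179.9

Free-air correction = 0.3086 × 2594.5 = 800.66 mGal
Free-air anomaly = 981316.15 − 981633.09 + (800.66) = 483.72 mGal
Bouguer slab correction = 0.04193 × 2.80 × 2594.5 = 304.60 mGal
Simple Bouguer anomaly = 483.72 − (304.60) = 179.12 mGal
Complete Bouguer anomaly = 179.12 + 0.78 = 179.90 mGal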